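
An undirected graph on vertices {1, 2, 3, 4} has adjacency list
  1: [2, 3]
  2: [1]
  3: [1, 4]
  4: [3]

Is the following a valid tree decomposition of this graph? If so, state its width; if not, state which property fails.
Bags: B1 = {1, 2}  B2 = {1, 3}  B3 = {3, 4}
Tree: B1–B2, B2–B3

Vertex coverage: the bags together contain {1, 2, 3, 4}, the full vertex set. Edge coverage: each edge of G has both endpoints in at least one bag. Running intersection: for every vertex, the bags containing it form a connected subtree. All three properties hold, so this is a valid tree decomposition of width max|bag| − 1 = 1, and hence tw(G) ≤ 1.

Yes; width 1.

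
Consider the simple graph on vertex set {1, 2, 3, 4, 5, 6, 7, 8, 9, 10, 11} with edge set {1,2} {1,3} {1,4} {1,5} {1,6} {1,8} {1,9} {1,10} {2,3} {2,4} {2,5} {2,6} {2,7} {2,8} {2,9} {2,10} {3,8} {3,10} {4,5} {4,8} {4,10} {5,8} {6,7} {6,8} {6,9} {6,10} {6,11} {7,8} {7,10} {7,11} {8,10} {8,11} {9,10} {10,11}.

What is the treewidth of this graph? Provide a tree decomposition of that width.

The largest bag has 5 vertices, giving width 4; this decomposition certifies tw(G) ≤ 4. For the lower bound, the 5 vertices {1, 2, 3, 8, 10} are pairwise adjacent, and any tree decomposition puts a clique entirely inside one bag — forcing width ≥ 4. Therefore the treewidth is 4.

Treewidth 4.
One optimal decomposition is:
Bags: B1 = {2, 6, 7, 8, 10}  B2 = {1, 2, 6, 8, 10}  B3 = {1, 2, 3, 8, 10}  B4 = {6, 7, 8, 10, 11}  B5 = {1, 2, 4, 8, 10}  B6 = {1, 2, 4, 5, 8}  B7 = {1, 2, 6, 9, 10}
Tree: B1–B2, B2–B3, B1–B4, B3–B5, B5–B6, B2–B7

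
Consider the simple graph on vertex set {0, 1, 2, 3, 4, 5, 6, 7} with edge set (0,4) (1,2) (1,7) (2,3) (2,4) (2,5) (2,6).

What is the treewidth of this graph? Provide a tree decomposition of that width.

Treewidth 1.
One optimal decomposition is:
Bags: B1 = {2, 5}  B2 = {2, 3}  B3 = {1, 2}  B4 = {2, 4}  B5 = {0, 4}  B6 = {1, 7}  B7 = {2, 6}
Tree: B1–B2, B1–B3, B2–B4, B4–B5, B3–B6, B2–B7

Each bag holds 2 vertices, so the decomposition has width 1, which upper-bounds the treewidth. G has an edge, so its treewidth is at least 1. Combining the bounds, tw(G) = 1.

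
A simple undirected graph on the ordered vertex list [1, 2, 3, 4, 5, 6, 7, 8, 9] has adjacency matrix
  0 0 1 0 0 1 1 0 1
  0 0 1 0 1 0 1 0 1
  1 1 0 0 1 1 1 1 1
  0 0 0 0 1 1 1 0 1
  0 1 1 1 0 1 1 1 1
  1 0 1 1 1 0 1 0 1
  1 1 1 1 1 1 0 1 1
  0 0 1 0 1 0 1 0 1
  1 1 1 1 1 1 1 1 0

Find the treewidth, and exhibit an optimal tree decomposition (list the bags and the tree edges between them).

Every bag has size at most 5, so the width is 5 − 1 = 4 and tw(G) ≤ 4. On the other hand G contains the 5-clique {1, 3, 6, 7, 9}. A clique must lie in a single bag of any decomposition, so no decomposition can have width below 4. Hence tw(G) = 4 exactly.

Treewidth 4.
One optimal decomposition is:
Bags: B1 = {4, 5, 6, 7, 9}  B2 = {3, 5, 6, 7, 9}  B3 = {3, 5, 7, 8, 9}  B4 = {1, 3, 6, 7, 9}  B5 = {2, 3, 5, 7, 9}
Tree: B1–B2, B2–B3, B2–B4, B3–B5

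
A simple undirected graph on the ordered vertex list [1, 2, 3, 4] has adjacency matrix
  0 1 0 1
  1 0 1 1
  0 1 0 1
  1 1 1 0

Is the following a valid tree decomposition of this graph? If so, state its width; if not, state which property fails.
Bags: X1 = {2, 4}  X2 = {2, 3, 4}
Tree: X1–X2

A tree decomposition must satisfy three properties: every vertex lies in some bag; for every edge, both endpoints lie together in some bag; and for every vertex, the bags containing it form a connected subtree. Here vertex 1 appears in no bag, so the decomposition is invalid.

No — vertex 1 appears in no bag.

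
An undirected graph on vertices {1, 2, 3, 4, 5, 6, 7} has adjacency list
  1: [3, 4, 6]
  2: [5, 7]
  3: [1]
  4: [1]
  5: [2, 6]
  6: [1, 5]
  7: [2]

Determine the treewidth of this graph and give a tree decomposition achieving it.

Treewidth 1.
One such decomposition:
Bags: B1 = {1, 3}  B2 = {1, 6}  B3 = {5, 6}  B4 = {2, 5}  B5 = {2, 7}  B6 = {1, 4}
Tree: B1–B2, B2–B3, B3–B4, B4–B5, B1–B6

The largest bag has 2 vertices, giving width 1; this decomposition certifies tw(G) ≤ 1. Since G has at least one edge (e.g. 3–1), it is not an edgeless graph, so tw(G) ≥ 1. Therefore the treewidth is 1.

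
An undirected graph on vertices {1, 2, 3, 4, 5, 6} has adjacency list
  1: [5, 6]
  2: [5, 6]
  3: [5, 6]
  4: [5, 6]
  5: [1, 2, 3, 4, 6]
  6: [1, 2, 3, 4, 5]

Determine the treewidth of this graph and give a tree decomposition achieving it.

Every bag has size at most 3, so the width is 3 − 1 = 2 and tw(G) ≤ 2. Conversely, {1, 5, 6} is a clique of size 3, and the vertices of any clique must share a bag in every tree decomposition; so some bag has ≥ 3 vertices and tw(G) ≥ 2. Therefore the treewidth is 2.

Treewidth 2.
Bags: B1 = {1, 5, 6}  B2 = {2, 5, 6}  B3 = {3, 5, 6}  B4 = {4, 5, 6}
Tree: B1–B2, B1–B3, B2–B4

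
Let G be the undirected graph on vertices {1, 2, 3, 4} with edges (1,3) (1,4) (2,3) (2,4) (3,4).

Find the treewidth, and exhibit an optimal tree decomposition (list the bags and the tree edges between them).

The largest bag has 3 vertices, giving width 2; this decomposition certifies tw(G) ≤ 2. Conversely, {1, 3, 4} is a clique of size 3, and the vertices of any clique must share a bag in every tree decomposition; so some bag has ≥ 3 vertices and tw(G) ≥ 2. Therefore the treewidth is 2.

Treewidth 2.
One such decomposition:
Bags: B1 = {2, 3, 4}  B2 = {1, 3, 4}
Tree: B1–B2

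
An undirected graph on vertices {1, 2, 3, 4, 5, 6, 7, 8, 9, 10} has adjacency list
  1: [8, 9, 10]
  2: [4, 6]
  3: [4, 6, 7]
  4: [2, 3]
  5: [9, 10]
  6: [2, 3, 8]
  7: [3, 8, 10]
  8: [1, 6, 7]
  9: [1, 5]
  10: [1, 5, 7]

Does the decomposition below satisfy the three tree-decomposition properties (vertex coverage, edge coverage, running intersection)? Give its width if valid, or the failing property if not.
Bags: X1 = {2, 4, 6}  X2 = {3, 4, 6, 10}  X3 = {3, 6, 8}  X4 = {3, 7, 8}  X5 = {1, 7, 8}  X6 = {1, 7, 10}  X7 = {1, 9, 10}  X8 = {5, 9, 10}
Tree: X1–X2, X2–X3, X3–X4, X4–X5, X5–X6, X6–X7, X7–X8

A tree decomposition must satisfy three properties: every vertex lies in some bag; for every edge, both endpoints lie together in some bag; and for every vertex, the bags containing it form a connected subtree. Here bags containing vertex 10 are not connected in the tree, so the decomposition is invalid.

No — bags containing vertex 10 are not connected in the tree.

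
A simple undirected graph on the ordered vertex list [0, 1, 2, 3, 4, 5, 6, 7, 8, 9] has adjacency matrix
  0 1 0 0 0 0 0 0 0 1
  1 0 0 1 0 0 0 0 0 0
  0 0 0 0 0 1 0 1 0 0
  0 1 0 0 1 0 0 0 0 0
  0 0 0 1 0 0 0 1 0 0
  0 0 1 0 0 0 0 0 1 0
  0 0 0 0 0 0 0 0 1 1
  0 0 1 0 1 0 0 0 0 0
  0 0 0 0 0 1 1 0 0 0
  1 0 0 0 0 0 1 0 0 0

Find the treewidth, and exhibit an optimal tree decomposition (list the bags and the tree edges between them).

Treewidth 2.
One such decomposition:
Bags: B1 = {6, 8, 9}  B2 = {5, 8, 9}  B3 = {2, 5, 9}  B4 = {2, 7, 9}  B5 = {4, 7, 9}  B6 = {3, 4, 9}  B7 = {1, 3, 9}  B8 = {0, 1, 9}
Tree: B1–B2, B2–B3, B3–B4, B4–B5, B5–B6, B6–B7, B7–B8

Every bag has size at most 3, so the width is 3 − 1 = 2 and tw(G) ≤ 2. For the lower bound, G contains the cycle 9–6–8–5–2–7–4–3–1–0–9, so G is not a forest; only forests have treewidth ≤ 1, hence tw(G) ≥ 2. Combining the bounds, tw(G) = 2.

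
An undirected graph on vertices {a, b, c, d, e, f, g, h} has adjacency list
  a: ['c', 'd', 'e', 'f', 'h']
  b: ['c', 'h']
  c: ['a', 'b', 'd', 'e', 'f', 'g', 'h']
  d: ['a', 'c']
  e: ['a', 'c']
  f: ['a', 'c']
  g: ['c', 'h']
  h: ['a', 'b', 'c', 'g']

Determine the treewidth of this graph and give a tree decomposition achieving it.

Each bag holds 3 vertices, so the decomposition has width 2, which upper-bounds the treewidth. Conversely, {c, g, h} is a clique of size 3, and the vertices of any clique must share a bag in every tree decomposition; so some bag has ≥ 3 vertices and tw(G) ≥ 2. Therefore the treewidth is 2.

Treewidth 2.
Bags: B1 = {a, c, h}  B2 = {b, c, h}  B3 = {c, g, h}  B4 = {a, c, d}  B5 = {a, c, f}  B6 = {a, c, e}
Tree: B1–B2, B2–B3, B1–B4, B1–B5, B1–B6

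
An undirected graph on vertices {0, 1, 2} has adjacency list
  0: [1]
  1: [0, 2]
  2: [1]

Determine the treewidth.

A width-1 tree decomposition is:
Bags: B1 = {0, 1}  B2 = {1, 2}
Tree: B1–B2
Every bag has size at most 2, so the width is 2 − 1 = 1 and tw(G) ≤ 1. Since G has at least one edge (e.g. 1–0), it is not an edgeless graph, so tw(G) ≥ 1. Hence tw(G) = 1 exactly.

1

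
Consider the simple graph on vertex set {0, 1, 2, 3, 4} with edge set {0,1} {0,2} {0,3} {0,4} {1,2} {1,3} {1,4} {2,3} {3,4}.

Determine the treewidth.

A width-3 tree decomposition is:
Bags: B1 = {0, 1, 3, 4}  B2 = {0, 1, 2, 3}
Tree: B1–B2
Every bag has size at most 4, so the width is 4 − 1 = 3 and tw(G) ≤ 3. On the other hand G contains the 4-clique {0, 1, 2, 3}. A clique must lie in a single bag of any decomposition, so no decomposition can have width below 3. Hence tw(G) = 3 exactly.

3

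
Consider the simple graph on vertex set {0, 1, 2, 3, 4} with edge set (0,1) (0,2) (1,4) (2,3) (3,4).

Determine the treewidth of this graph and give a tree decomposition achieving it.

Every bag has size at most 3, so the width is 3 − 1 = 2 and tw(G) ≤ 2. Since 3–2–0–1–4–3 is a cycle in G, G is not acyclic. Forests are exactly the graphs of treewidth ≤ 1, so tw(G) ≥ 2. The upper and lower bounds meet at 2, so that is the treewidth.

Treewidth 2.
One such decomposition:
Bags: B1 = {0, 2, 3}  B2 = {0, 1, 3}  B3 = {1, 3, 4}
Tree: B1–B2, B2–B3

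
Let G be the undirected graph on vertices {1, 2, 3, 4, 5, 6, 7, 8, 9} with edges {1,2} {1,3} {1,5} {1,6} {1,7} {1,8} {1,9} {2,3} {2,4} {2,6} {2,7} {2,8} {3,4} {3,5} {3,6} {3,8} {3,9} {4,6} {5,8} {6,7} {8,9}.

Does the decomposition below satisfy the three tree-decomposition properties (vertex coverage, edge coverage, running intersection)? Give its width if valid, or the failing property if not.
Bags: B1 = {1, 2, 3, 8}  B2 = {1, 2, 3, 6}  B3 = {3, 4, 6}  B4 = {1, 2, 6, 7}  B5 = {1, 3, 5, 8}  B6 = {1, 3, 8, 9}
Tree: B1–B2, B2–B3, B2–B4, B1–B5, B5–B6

No — edge (2,4) lies in no bag.

A tree decomposition must satisfy three properties: every vertex lies in some bag; for every edge, both endpoints lie together in some bag; and for every vertex, the bags containing it form a connected subtree. Here edge (2,4) lies in no bag, so the decomposition is invalid.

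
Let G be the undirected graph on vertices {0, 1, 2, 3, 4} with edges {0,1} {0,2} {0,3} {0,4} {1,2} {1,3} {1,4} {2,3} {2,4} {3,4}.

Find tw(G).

4

A width-4 tree decomposition is:
Bags: B1 = {0, 1, 2, 3, 4}
Tree: (single bag)
With just one bag of size 5, the width is 5 − 1 = 4, so tw(G) ≤ 4. For the lower bound, the 5 vertices {0, 1, 2, 3, 4} are pairwise adjacent, and any tree decomposition puts a clique entirely inside one bag — forcing width ≥ 4. The upper and lower bounds meet at 4, so that is the treewidth.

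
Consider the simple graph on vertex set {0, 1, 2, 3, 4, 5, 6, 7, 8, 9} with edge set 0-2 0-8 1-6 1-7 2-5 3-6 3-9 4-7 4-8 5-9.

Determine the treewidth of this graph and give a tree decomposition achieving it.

Treewidth 2.
One optimal decomposition is:
Bags: B1 = {4, 7, 8}  B2 = {0, 7, 8}  B3 = {0, 2, 7}  B4 = {2, 5, 7}  B5 = {5, 7, 9}  B6 = {3, 7, 9}  B7 = {3, 6, 7}  B8 = {1, 6, 7}
Tree: B1–B2, B2–B3, B3–B4, B4–B5, B5–B6, B6–B7, B7–B8

Each bag holds 3 vertices, so the decomposition has width 2, which upper-bounds the treewidth. For the lower bound, G contains the cycle 7–4–8–0–2–5–9–3–6–1–7, so G is not a forest; only forests have treewidth ≤ 1, hence tw(G) ≥ 2. Therefore the treewidth is 2.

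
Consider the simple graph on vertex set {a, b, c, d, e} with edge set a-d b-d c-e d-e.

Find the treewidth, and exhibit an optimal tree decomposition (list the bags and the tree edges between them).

Treewidth 1.
Bags: B1 = {d, e}  B2 = {a, d}  B3 = {b, d}  B4 = {c, e}
Tree: B1–B2, B1–B3, B1–B4

Every bag has size at most 2, so the width is 2 − 1 = 1 and tw(G) ≤ 1. G has an edge, so its treewidth is at least 1. The upper and lower bounds meet at 1, so that is the treewidth.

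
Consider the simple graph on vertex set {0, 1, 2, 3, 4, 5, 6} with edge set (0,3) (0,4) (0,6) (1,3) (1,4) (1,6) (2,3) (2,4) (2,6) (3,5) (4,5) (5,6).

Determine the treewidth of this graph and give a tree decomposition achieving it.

The largest bag has 4 vertices, giving width 3; this decomposition certifies tw(G) ≤ 3. For the lower bound: the 4 vertex sets {4,5}, {0,6}, {3}, {2} are disjoint, each induces a connected subgraph, and every pair is joined by at least one edge of G. Contracting each set to a single vertex therefore yields K_{4} as a minor, and since treewidth is minor-monotone, tw(G) ≥ tw(K_{4}) = 3. The upper and lower bounds meet at 3, so that is the treewidth.

Treewidth 3.
One optimal decomposition is:
Bags: B1 = {3, 4, 5, 6}  B2 = {0, 3, 4, 6}  B3 = {2, 3, 4, 6}  B4 = {1, 3, 4, 6}
Tree: B1–B2, B2–B3, B3–B4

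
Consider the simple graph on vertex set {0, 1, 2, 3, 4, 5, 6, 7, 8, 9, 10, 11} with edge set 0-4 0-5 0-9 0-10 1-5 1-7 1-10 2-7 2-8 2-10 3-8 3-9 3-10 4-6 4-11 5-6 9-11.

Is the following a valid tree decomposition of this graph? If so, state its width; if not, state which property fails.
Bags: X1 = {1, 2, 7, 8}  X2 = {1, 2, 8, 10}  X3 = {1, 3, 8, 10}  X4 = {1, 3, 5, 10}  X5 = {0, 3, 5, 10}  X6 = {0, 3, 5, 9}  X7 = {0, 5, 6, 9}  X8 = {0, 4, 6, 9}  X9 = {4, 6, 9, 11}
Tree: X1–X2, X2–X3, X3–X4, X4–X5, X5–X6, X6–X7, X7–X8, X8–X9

Vertex coverage: the bags together contain {0, 1, 2, 3, 4, 5, 6, 7, 8, 9, 10, 11}, the full vertex set. Edge coverage: each edge of G has both endpoints in at least one bag. Running intersection: for every vertex, the bags containing it form a connected subtree. All three properties hold, so this is a valid tree decomposition of width max|bag| − 1 = 3, and hence tw(G) ≤ 3.

Yes; width 3.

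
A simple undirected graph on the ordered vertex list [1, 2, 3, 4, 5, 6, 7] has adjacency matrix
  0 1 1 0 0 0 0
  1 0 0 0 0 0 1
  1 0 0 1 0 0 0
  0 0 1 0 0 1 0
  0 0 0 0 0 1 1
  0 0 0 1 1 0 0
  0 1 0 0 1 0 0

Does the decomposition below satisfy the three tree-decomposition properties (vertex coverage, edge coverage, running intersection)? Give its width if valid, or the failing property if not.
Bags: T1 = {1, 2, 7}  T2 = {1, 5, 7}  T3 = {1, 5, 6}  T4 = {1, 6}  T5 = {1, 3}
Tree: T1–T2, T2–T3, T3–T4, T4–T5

No — vertex 4 appears in no bag.

A tree decomposition must satisfy three properties: every vertex lies in some bag; for every edge, both endpoints lie together in some bag; and for every vertex, the bags containing it form a connected subtree. Here vertex 4 appears in no bag, so the decomposition is invalid.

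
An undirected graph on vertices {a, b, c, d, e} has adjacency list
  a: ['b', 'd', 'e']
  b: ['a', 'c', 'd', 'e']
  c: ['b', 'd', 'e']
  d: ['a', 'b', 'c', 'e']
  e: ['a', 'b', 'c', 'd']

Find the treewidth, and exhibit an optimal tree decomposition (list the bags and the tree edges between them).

Treewidth 3.
Bags: B1 = {a, b, d, e}  B2 = {b, c, d, e}
Tree: B1–B2

Every bag has size at most 4, so the width is 4 − 1 = 3 and tw(G) ≤ 3. Conversely, {b, c, d, e} is a clique of size 4, and the vertices of any clique must share a bag in every tree decomposition; so some bag has ≥ 4 vertices and tw(G) ≥ 3. Combining the bounds, tw(G) = 3.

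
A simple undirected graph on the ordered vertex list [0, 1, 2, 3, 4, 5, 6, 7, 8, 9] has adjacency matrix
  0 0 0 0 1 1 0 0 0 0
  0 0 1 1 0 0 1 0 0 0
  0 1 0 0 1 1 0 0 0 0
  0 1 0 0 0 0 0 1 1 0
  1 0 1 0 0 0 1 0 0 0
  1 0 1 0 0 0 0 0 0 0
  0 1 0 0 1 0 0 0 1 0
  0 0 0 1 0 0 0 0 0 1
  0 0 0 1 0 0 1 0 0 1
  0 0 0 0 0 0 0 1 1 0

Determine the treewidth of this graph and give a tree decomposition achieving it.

Treewidth 2.
One optimal decomposition is:
Bags: B1 = {0, 4, 5}  B2 = {2, 4, 5}  B3 = {2, 4, 6}  B4 = {1, 2, 6}  B5 = {1, 6, 8}  B6 = {1, 3, 8}  B7 = {3, 8, 9}  B8 = {3, 7, 9}
Tree: B1–B2, B2–B3, B3–B4, B4–B5, B5–B6, B6–B7, B7–B8

The largest bag has 3 vertices, giving width 2; this decomposition certifies tw(G) ≤ 2. Since 0–5–2–4–0 is a cycle in G, G is not acyclic. Forests are exactly the graphs of treewidth ≤ 1, so tw(G) ≥ 2. Therefore the treewidth is 2.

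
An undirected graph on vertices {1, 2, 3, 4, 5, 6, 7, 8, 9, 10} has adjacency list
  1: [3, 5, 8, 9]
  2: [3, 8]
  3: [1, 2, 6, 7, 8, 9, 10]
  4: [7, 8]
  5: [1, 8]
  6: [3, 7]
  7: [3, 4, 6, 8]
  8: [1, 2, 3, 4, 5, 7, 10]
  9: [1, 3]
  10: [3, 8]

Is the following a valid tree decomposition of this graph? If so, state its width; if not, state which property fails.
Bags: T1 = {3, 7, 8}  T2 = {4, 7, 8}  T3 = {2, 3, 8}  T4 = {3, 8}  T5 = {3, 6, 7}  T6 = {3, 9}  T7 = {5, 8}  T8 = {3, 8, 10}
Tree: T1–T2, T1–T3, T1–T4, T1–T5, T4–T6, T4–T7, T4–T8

No — vertex 1 appears in no bag.

A tree decomposition must satisfy three properties: every vertex lies in some bag; for every edge, both endpoints lie together in some bag; and for every vertex, the bags containing it form a connected subtree. Here vertex 1 appears in no bag, so the decomposition is invalid.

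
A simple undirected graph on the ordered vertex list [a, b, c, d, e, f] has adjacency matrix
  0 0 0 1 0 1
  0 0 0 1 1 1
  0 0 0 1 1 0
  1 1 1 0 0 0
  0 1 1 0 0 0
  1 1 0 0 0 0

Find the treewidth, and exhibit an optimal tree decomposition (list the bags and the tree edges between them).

Every bag has size at most 3, so the width is 3 − 1 = 2 and tw(G) ≤ 2. Since a–f–b–d–a is a cycle in G, G is not acyclic. Forests are exactly the graphs of treewidth ≤ 1, so tw(G) ≥ 2. Hence tw(G) = 2 exactly.

Treewidth 2.
One optimal decomposition is:
Bags: B1 = {a, d, f}  B2 = {b, d, f}  B3 = {b, c, d}  B4 = {b, c, e}
Tree: B1–B2, B2–B3, B3–B4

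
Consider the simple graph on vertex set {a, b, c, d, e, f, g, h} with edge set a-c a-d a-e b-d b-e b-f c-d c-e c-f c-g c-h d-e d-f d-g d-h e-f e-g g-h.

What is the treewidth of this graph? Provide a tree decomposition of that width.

Treewidth 3.
Bags: B1 = {b, d, e, f}  B2 = {c, d, e, f}  B3 = {c, d, e, g}  B4 = {c, d, g, h}  B5 = {a, c, d, e}
Tree: B1–B2, B2–B3, B3–B4, B3–B5

The largest bag has 4 vertices, giving width 3; this decomposition certifies tw(G) ≤ 3. On the other hand G contains the 4-clique {c, d, e, g}. A clique must lie in a single bag of any decomposition, so no decomposition can have width below 3. Combining the bounds, tw(G) = 3.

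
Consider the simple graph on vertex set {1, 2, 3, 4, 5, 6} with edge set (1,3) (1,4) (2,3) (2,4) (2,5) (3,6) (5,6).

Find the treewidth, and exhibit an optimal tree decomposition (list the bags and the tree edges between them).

The largest bag has 3 vertices, giving width 2; this decomposition certifies tw(G) ≤ 2. Since 6–5–2–3–6 is a cycle in G, G is not acyclic. Forests are exactly the graphs of treewidth ≤ 1, so tw(G) ≥ 2. Combining the bounds, tw(G) = 2.

Treewidth 2.
One optimal decomposition is:
Bags: B1 = {3, 5, 6}  B2 = {2, 3, 5}  B3 = {1, 2, 3}  B4 = {1, 2, 4}
Tree: B1–B2, B2–B3, B3–B4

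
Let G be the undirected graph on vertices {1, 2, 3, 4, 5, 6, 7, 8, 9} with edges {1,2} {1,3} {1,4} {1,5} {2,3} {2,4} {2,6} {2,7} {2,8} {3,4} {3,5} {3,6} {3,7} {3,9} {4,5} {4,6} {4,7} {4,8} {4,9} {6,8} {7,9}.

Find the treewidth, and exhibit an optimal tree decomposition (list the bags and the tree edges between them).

Treewidth 3.
One such decomposition:
Bags: B1 = {1, 2, 3, 4}  B2 = {2, 3, 4, 6}  B3 = {1, 3, 4, 5}  B4 = {2, 3, 4, 7}  B5 = {3, 4, 7, 9}  B6 = {2, 4, 6, 8}
Tree: B1–B2, B1–B3, B1–B4, B4–B5, B2–B6

Every bag has size at most 4, so the width is 4 − 1 = 3 and tw(G) ≤ 3. Conversely, {2, 4, 6, 8} is a clique of size 4, and the vertices of any clique must share a bag in every tree decomposition; so some bag has ≥ 4 vertices and tw(G) ≥ 3. Hence tw(G) = 3 exactly.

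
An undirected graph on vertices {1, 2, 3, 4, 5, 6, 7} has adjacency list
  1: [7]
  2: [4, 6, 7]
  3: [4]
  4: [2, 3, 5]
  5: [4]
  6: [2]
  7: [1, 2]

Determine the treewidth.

1

A width-1 tree decomposition is:
Bags: B1 = {2, 4}  B2 = {3, 4}  B3 = {2, 7}  B4 = {4, 5}  B5 = {2, 6}  B6 = {1, 7}
Tree: B1–B2, B1–B3, B2–B4, B1–B5, B3–B6
Each bag holds 2 vertices, so the decomposition has width 1, which upper-bounds the treewidth. Since G has at least one edge (e.g. 2–4), it is not an edgeless graph, so tw(G) ≥ 1. Hence tw(G) = 1 exactly.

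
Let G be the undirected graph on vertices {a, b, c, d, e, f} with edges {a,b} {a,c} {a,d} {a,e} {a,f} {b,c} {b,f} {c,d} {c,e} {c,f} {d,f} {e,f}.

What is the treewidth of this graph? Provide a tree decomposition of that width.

Treewidth 3.
One optimal decomposition is:
Bags: B1 = {a, c, e, f}  B2 = {a, c, d, f}  B3 = {a, b, c, f}
Tree: B1–B2, B1–B3

Each bag holds 4 vertices, so the decomposition has width 3, which upper-bounds the treewidth. On the other hand G contains the 4-clique {a, c, d, f}. A clique must lie in a single bag of any decomposition, so no decomposition can have width below 3. Combining the bounds, tw(G) = 3.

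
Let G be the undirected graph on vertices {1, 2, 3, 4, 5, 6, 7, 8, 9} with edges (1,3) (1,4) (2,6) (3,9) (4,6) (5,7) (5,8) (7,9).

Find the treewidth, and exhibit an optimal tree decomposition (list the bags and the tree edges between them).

Treewidth 1.
One such decomposition:
Bags: B1 = {2, 6}  B2 = {4, 6}  B3 = {1, 4}  B4 = {1, 3}  B5 = {3, 9}  B6 = {7, 9}  B7 = {5, 7}  B8 = {5, 8}
Tree: B1–B2, B2–B3, B3–B4, B4–B5, B5–B6, B6–B7, B7–B8

The largest bag has 2 vertices, giving width 1; this decomposition certifies tw(G) ≤ 1. Since G has at least one edge (e.g. 2–6), it is not an edgeless graph, so tw(G) ≥ 1. The upper and lower bounds meet at 1, so that is the treewidth.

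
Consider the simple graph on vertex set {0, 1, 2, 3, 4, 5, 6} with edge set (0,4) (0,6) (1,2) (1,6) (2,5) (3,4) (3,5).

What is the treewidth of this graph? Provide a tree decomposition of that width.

Treewidth 2.
Bags: B1 = {0, 1, 6}  B2 = {0, 1, 2}  B3 = {0, 2, 5}  B4 = {0, 3, 5}  B5 = {0, 3, 4}
Tree: B1–B2, B2–B3, B3–B4, B4–B5

The largest bag has 3 vertices, giving width 2; this decomposition certifies tw(G) ≤ 2. Since 0–6–1–2–5–3–4–0 is a cycle in G, G is not acyclic. Forests are exactly the graphs of treewidth ≤ 1, so tw(G) ≥ 2. Combining the bounds, tw(G) = 2.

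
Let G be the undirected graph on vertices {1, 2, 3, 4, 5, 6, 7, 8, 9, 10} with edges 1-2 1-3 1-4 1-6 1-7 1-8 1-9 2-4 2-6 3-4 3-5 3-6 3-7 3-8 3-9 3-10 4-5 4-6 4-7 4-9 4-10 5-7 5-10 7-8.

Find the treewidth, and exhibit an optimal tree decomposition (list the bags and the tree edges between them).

The largest bag has 4 vertices, giving width 3; this decomposition certifies tw(G) ≤ 3. On the other hand G contains the 4-clique {1, 2, 4, 6}. A clique must lie in a single bag of any decomposition, so no decomposition can have width below 3. Therefore the treewidth is 3.

Treewidth 3.
One such decomposition:
Bags: B1 = {1, 3, 4, 7}  B2 = {1, 3, 4, 6}  B3 = {3, 4, 5, 7}  B4 = {3, 4, 5, 10}  B5 = {1, 3, 4, 9}  B6 = {1, 2, 4, 6}  B7 = {1, 3, 7, 8}
Tree: B1–B2, B1–B3, B3–B4, B2–B5, B2–B6, B1–B7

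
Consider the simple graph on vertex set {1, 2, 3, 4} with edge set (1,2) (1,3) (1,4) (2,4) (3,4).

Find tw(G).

A width-2 tree decomposition is:
Bags: B1 = {1, 3, 4}  B2 = {1, 2, 4}
Tree: B1–B2
Every bag has size at most 3, so the width is 3 − 1 = 2 and tw(G) ≤ 2. For the lower bound, the 3 vertices {1, 2, 4} are pairwise adjacent, and any tree decomposition puts a clique entirely inside one bag — forcing width ≥ 2. Therefore the treewidth is 2.

2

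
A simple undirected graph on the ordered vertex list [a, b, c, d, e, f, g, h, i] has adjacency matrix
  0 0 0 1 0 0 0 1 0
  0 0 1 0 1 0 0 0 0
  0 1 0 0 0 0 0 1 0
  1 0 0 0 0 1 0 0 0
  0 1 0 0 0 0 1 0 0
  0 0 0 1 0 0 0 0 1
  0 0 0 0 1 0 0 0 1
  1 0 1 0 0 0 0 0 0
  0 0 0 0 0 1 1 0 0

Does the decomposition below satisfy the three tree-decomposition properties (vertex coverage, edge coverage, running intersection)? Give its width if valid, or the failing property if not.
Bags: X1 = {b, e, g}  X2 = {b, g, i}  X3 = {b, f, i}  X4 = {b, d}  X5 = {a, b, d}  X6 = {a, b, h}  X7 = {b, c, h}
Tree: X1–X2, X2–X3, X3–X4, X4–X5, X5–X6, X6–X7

A tree decomposition must satisfy three properties: every vertex lies in some bag; for every edge, both endpoints lie together in some bag; and for every vertex, the bags containing it form a connected subtree. Here edge (f,d) lies in no bag, so the decomposition is invalid.

No — edge (f,d) lies in no bag.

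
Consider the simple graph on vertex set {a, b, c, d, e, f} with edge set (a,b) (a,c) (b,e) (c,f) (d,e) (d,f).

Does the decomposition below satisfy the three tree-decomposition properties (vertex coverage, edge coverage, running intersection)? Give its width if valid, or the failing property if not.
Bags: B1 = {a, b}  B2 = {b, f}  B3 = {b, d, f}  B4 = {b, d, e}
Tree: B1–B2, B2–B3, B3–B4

A tree decomposition must satisfy three properties: every vertex lies in some bag; for every edge, both endpoints lie together in some bag; and for every vertex, the bags containing it form a connected subtree. Here vertex c appears in no bag, so the decomposition is invalid.

No — vertex c appears in no bag.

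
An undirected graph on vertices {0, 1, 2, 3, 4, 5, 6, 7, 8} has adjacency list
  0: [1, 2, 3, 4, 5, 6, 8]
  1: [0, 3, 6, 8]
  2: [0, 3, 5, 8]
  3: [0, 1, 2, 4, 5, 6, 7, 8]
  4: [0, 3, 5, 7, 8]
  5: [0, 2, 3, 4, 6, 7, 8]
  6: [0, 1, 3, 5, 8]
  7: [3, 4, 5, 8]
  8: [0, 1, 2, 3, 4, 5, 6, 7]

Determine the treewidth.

4

A width-4 tree decomposition is:
Bags: B1 = {0, 3, 5, 6, 8}  B2 = {0, 1, 3, 6, 8}  B3 = {0, 3, 4, 5, 8}  B4 = {3, 4, 5, 7, 8}  B5 = {0, 2, 3, 5, 8}
Tree: B1–B2, B1–B3, B3–B4, B3–B5
Every bag has size at most 5, so the width is 5 − 1 = 4 and tw(G) ≤ 4. Conversely, {0, 1, 3, 6, 8} is a clique of size 5, and the vertices of any clique must share a bag in every tree decomposition; so some bag has ≥ 5 vertices and tw(G) ≥ 4. Hence tw(G) = 4 exactly.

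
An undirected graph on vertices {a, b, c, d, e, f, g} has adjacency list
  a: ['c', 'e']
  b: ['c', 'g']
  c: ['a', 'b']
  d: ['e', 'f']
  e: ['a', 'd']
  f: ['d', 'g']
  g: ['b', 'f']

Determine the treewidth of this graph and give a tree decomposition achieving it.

Each bag holds 3 vertices, so the decomposition has width 2, which upper-bounds the treewidth. Since a–e–d–f–g–b–c–a is a cycle in G, G is not acyclic. Forests are exactly the graphs of treewidth ≤ 1, so tw(G) ≥ 2. Combining the bounds, tw(G) = 2.

Treewidth 2.
Bags: B1 = {a, d, e}  B2 = {a, d, f}  B3 = {a, f, g}  B4 = {a, b, g}  B5 = {a, b, c}
Tree: B1–B2, B2–B3, B3–B4, B4–B5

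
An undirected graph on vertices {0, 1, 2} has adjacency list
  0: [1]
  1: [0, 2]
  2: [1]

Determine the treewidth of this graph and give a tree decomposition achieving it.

The largest bag has 2 vertices, giving width 1; this decomposition certifies tw(G) ≤ 1. G has an edge, so its treewidth is at least 1. Hence tw(G) = 1 exactly.

Treewidth 1.
One such decomposition:
Bags: B1 = {0, 1}  B2 = {1, 2}
Tree: B1–B2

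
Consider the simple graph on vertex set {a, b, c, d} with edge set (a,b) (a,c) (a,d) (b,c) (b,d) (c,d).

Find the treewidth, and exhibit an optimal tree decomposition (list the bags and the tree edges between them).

With just one bag of size 4, the width is 4 − 1 = 3, so tw(G) ≤ 3. On the other hand G contains the 4-clique {a, b, c, d}. A clique must lie in a single bag of any decomposition, so no decomposition can have width below 3. The upper and lower bounds meet at 3, so that is the treewidth.

Treewidth 3.
Bags: B1 = {a, b, c, d}
Tree: (single bag)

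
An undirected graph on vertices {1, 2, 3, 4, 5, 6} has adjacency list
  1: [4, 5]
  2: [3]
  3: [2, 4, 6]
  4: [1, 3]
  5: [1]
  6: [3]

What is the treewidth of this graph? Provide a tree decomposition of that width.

Treewidth 1.
Bags: B1 = {3, 4}  B2 = {1, 4}  B3 = {1, 5}  B4 = {2, 3}  B5 = {3, 6}
Tree: B1–B2, B2–B3, B1–B4, B1–B5

Every bag has size at most 2, so the width is 2 − 1 = 1 and tw(G) ≤ 1. Since G has at least one edge (e.g. 3–4), it is not an edgeless graph, so tw(G) ≥ 1. Therefore the treewidth is 1.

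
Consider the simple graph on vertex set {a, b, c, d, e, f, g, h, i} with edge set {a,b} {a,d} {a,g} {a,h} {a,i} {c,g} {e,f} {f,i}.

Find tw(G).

A width-1 tree decomposition is:
Bags: B1 = {a, i}  B2 = {a, h}  B3 = {a, b}  B4 = {a, g}  B5 = {f, i}  B6 = {a, d}  B7 = {c, g}  B8 = {e, f}
Tree: B1–B2, B1–B3, B3–B4, B1–B5, B3–B6, B4–B7, B5–B8
Every bag has size at most 2, so the width is 2 − 1 = 1 and tw(G) ≤ 1. G has an edge, so its treewidth is at least 1. Therefore the treewidth is 1.

1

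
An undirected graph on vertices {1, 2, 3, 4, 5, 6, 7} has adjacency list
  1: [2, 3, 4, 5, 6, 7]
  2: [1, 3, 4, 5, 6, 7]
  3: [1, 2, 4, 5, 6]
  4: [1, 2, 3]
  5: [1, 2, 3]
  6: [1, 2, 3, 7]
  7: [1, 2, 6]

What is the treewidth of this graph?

A width-3 tree decomposition is:
Bags: B1 = {1, 2, 3, 5}  B2 = {1, 2, 3, 4}  B3 = {1, 2, 3, 6}  B4 = {1, 2, 6, 7}
Tree: B1–B2, B1–B3, B3–B4
Every bag has size at most 4, so the width is 4 − 1 = 3 and tw(G) ≤ 3. For the lower bound, the 4 vertices {1, 2, 3, 4} are pairwise adjacent, and any tree decomposition puts a clique entirely inside one bag — forcing width ≥ 3. The upper and lower bounds meet at 3, so that is the treewidth.

3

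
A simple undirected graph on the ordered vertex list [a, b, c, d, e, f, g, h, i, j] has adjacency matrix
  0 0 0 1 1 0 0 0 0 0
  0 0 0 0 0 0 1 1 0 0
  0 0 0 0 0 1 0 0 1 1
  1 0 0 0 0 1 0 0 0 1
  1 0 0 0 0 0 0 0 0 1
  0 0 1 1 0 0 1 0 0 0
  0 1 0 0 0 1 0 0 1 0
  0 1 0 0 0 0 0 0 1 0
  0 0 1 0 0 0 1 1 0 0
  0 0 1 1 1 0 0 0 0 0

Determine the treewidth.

A width-2 tree decomposition is:
Bags: B1 = {b, g, h}  B2 = {g, h, i}  B3 = {f, g, i}  B4 = {c, f, i}  B5 = {c, d, f}  B6 = {c, d, j}  B7 = {a, d, j}  B8 = {a, e, j}
Tree: B1–B2, B2–B3, B3–B4, B4–B5, B5–B6, B6–B7, B7–B8
Every bag has size at most 3, so the width is 3 − 1 = 2 and tw(G) ≤ 2. For the lower bound, G contains the cycle b–h–i–g–b, so G is not a forest; only forests have treewidth ≤ 1, hence tw(G) ≥ 2. Combining the bounds, tw(G) = 2.

2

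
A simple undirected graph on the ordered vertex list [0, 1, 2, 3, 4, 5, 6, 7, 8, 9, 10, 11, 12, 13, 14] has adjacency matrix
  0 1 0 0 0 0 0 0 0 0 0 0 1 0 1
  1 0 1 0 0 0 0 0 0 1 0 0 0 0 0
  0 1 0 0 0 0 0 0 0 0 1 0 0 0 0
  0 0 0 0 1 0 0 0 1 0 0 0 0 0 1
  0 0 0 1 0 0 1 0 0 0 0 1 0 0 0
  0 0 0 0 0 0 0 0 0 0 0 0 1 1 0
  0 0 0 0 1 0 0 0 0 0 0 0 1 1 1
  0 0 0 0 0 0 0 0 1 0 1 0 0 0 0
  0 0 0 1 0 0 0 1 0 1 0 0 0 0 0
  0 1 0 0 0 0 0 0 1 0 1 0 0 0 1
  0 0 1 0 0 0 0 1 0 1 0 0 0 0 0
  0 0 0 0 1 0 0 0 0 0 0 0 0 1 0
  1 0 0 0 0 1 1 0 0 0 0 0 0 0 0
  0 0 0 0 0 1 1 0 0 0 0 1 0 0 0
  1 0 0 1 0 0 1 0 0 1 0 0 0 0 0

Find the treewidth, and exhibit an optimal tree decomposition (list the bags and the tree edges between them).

Each bag holds 4 vertices, so the decomposition has width 3, which upper-bounds the treewidth. For the lower bound: the 4 vertex sets {5,11,13}, {12}, {6}, {0,3,4,14} are disjoint, each induces a connected subgraph, and every pair is joined by at least one edge of G. Contracting each set to a single vertex therefore yields K_{4} as a minor, and since treewidth is minor-monotone, tw(G) ≥ tw(K_{4}) = 3. Combining the bounds, tw(G) = 3.

Treewidth 3.
One optimal decomposition is:
Bags: B1 = {5, 11, 12, 13}  B2 = {6, 11, 12, 13}  B3 = {4, 6, 11, 12}  B4 = {0, 4, 6, 12}  B5 = {0, 4, 6, 14}  B6 = {0, 3, 4, 14}  B7 = {0, 1, 3, 14}  B8 = {1, 3, 9, 14}  B9 = {1, 3, 8, 9}  B10 = {1, 2, 8, 9}  B11 = {2, 8, 9, 10}  B12 = {2, 7, 8, 10}
Tree: B1–B2, B2–B3, B3–B4, B4–B5, B5–B6, B6–B7, B7–B8, B8–B9, B9–B10, B10–B11, B11–B12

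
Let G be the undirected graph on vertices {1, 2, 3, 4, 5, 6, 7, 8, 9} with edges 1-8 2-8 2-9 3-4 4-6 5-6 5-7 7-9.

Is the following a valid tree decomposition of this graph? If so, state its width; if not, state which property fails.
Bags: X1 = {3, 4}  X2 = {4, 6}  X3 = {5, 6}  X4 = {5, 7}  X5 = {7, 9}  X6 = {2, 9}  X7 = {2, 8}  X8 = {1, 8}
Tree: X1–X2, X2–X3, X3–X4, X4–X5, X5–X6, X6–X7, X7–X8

Checking the three conditions: (i) the bags cover all of {1, 2, 3, 4, 5, 6, 7, 8, 9}; (ii) for each edge, some bag contains both endpoints; (iii) the bags containing any fixed vertex form a subtree. All hold, so the decomposition is valid with width 2 − 1 = 1.

Yes; width 1.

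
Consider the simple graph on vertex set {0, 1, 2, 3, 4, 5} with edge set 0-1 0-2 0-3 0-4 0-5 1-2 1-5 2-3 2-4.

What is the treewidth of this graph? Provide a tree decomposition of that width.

Treewidth 2.
Bags: B1 = {0, 2, 4}  B2 = {0, 1, 2}  B3 = {0, 1, 5}  B4 = {0, 2, 3}
Tree: B1–B2, B2–B3, B2–B4

Every bag has size at most 3, so the width is 3 − 1 = 2 and tw(G) ≤ 2. For the lower bound, the 3 vertices {0, 1, 2} are pairwise adjacent, and any tree decomposition puts a clique entirely inside one bag — forcing width ≥ 2. Therefore the treewidth is 2.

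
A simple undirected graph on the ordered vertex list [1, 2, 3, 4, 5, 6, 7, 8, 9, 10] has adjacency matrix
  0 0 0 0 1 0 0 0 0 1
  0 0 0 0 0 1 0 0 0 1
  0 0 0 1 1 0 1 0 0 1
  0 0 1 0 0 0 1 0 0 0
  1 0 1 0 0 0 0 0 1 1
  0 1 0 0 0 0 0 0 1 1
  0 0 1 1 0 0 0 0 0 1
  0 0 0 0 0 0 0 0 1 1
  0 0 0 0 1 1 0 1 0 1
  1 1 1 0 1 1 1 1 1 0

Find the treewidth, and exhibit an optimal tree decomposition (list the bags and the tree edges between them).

Every bag has size at most 3, so the width is 3 − 1 = 2 and tw(G) ≤ 2. Conversely, {2, 6, 10} is a clique of size 3, and the vertices of any clique must share a bag in every tree decomposition; so some bag has ≥ 3 vertices and tw(G) ≥ 2. The upper and lower bounds meet at 2, so that is the treewidth.

Treewidth 2.
One optimal decomposition is:
Bags: B1 = {1, 5, 10}  B2 = {5, 9, 10}  B3 = {3, 5, 10}  B4 = {3, 7, 10}  B5 = {8, 9, 10}  B6 = {3, 4, 7}  B7 = {6, 9, 10}  B8 = {2, 6, 10}
Tree: B1–B2, B1–B3, B3–B4, B2–B5, B4–B6, B2–B7, B7–B8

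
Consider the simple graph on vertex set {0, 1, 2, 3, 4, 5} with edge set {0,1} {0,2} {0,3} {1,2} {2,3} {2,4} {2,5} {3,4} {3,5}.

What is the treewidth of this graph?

2

A width-2 tree decomposition is:
Bags: B1 = {0, 2, 3}  B2 = {2, 3, 4}  B3 = {2, 3, 5}  B4 = {0, 1, 2}
Tree: B1–B2, B2–B3, B1–B4
The largest bag has 3 vertices, giving width 2; this decomposition certifies tw(G) ≤ 2. For the lower bound, the 3 vertices {0, 1, 2} are pairwise adjacent, and any tree decomposition puts a clique entirely inside one bag — forcing width ≥ 2. Hence tw(G) = 2 exactly.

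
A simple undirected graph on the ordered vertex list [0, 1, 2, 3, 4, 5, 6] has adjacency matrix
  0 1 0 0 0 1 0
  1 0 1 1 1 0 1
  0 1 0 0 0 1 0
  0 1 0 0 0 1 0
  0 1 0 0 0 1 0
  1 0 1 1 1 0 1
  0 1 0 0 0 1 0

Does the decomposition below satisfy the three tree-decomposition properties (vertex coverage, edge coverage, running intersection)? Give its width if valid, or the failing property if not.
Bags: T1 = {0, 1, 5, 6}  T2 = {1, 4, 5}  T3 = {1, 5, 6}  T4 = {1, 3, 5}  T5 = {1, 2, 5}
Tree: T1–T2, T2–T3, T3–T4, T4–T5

No — bags containing vertex 6 are not connected in the tree.

A tree decomposition must satisfy three properties: every vertex lies in some bag; for every edge, both endpoints lie together in some bag; and for every vertex, the bags containing it form a connected subtree. Here bags containing vertex 6 are not connected in the tree, so the decomposition is invalid.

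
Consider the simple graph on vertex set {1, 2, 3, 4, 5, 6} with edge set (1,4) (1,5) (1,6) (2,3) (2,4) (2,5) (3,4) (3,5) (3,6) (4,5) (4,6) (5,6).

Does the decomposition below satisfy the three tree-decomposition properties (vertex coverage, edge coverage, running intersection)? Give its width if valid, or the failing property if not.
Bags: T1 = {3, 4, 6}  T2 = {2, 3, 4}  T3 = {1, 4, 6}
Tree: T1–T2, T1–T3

A tree decomposition must satisfy three properties: every vertex lies in some bag; for every edge, both endpoints lie together in some bag; and for every vertex, the bags containing it form a connected subtree. Here vertex 5 appears in no bag, so the decomposition is invalid.

No — vertex 5 appears in no bag.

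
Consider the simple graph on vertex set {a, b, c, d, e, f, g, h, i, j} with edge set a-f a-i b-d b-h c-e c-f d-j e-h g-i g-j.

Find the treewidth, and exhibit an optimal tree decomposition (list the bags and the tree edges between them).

Treewidth 2.
One such decomposition:
Bags: B1 = {a, c, f}  B2 = {a, c, e}  B3 = {a, e, h}  B4 = {a, b, h}  B5 = {a, b, d}  B6 = {a, d, j}  B7 = {a, g, j}  B8 = {a, g, i}
Tree: B1–B2, B2–B3, B3–B4, B4–B5, B5–B6, B6–B7, B7–B8

The largest bag has 3 vertices, giving width 2; this decomposition certifies tw(G) ≤ 2. For the lower bound, G contains the cycle a–f–c–e–h–b–d–j–g–i–a, so G is not a forest; only forests have treewidth ≤ 1, hence tw(G) ≥ 2. Combining the bounds, tw(G) = 2.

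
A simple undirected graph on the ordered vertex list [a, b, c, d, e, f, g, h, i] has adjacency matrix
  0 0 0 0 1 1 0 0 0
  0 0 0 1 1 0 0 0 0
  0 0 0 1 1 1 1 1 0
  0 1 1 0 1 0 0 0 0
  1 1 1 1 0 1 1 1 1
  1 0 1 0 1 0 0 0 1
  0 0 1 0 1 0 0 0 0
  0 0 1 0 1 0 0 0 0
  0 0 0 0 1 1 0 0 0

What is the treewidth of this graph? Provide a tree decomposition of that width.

The largest bag has 3 vertices, giving width 2; this decomposition certifies tw(G) ≤ 2. For the lower bound, the 3 vertices {c, d, e} are pairwise adjacent, and any tree decomposition puts a clique entirely inside one bag — forcing width ≥ 2. Combining the bounds, tw(G) = 2.

Treewidth 2.
One optimal decomposition is:
Bags: B1 = {c, e, f}  B2 = {c, d, e}  B3 = {e, f, i}  B4 = {a, e, f}  B5 = {c, e, g}  B6 = {b, d, e}  B7 = {c, e, h}
Tree: B1–B2, B1–B3, B1–B4, B1–B5, B2–B6, B2–B7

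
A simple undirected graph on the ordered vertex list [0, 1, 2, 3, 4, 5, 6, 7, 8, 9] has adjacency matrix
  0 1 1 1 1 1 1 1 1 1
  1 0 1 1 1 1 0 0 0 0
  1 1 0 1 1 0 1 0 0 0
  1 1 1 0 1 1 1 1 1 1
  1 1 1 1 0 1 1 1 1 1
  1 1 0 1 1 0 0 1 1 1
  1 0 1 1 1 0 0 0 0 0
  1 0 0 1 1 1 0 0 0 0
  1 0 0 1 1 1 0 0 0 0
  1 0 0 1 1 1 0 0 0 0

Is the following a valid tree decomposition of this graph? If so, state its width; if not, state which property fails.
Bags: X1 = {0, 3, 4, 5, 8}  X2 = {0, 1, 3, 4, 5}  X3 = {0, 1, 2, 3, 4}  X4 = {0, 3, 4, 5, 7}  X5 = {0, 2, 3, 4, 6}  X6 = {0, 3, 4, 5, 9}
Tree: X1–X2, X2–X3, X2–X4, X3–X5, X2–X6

Yes; width 4.

Vertex coverage: the bags together contain {0, 1, 2, 3, 4, 5, 6, 7, 8, 9}, the full vertex set. Edge coverage: each edge of G has both endpoints in at least one bag. Running intersection: for every vertex, the bags containing it form a connected subtree. All three properties hold, so this is a valid tree decomposition of width max|bag| − 1 = 4, and hence tw(G) ≤ 4.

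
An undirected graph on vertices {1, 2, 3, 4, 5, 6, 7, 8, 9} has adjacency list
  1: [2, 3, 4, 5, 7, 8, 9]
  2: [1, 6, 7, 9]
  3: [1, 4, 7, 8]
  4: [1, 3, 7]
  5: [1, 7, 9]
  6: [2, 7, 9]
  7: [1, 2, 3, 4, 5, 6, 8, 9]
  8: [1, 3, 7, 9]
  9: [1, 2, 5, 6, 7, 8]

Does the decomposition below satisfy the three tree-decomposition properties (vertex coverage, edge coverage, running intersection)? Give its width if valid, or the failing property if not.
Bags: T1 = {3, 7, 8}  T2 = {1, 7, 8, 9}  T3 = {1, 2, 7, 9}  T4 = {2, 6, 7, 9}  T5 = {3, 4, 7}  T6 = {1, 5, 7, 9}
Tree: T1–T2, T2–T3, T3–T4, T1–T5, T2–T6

No — edge (1,3) lies in no bag.

A tree decomposition must satisfy three properties: every vertex lies in some bag; for every edge, both endpoints lie together in some bag; and for every vertex, the bags containing it form a connected subtree. Here edge (1,3) lies in no bag, so the decomposition is invalid.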